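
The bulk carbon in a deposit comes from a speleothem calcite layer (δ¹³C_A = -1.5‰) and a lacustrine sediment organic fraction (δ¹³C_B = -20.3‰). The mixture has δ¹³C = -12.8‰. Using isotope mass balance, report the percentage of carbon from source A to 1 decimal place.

δ_mix = f_A·δ_A + (1 − f_A)·δ_B  ⇒  f_A = (δ_mix − δ_B)/(δ_A − δ_B)
f_A = (-12.8 − (-20.3)) / (-1.5 − (-20.3))
f_A = 7.5 / 18.8 = 0.3989

39.9%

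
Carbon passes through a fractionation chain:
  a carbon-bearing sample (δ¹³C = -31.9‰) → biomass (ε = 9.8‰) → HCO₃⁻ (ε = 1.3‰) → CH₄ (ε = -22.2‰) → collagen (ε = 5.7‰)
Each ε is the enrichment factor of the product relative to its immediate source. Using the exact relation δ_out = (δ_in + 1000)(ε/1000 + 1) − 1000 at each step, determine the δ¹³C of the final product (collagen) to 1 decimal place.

step 1: δ = (-31.90 + 1000)·(9.8/1000 + 1) − 1000 = -22.41‰
step 2: δ = (-22.41 + 1000)·(1.3/1000 + 1) − 1000 = -21.14‰
step 3: δ = (-21.14 + 1000)·(-22.2/1000 + 1) − 1000 = -42.87‰
step 4: δ = (-42.87 + 1000)·(5.7/1000 + 1) − 1000 = -37.42‰

-37.4‰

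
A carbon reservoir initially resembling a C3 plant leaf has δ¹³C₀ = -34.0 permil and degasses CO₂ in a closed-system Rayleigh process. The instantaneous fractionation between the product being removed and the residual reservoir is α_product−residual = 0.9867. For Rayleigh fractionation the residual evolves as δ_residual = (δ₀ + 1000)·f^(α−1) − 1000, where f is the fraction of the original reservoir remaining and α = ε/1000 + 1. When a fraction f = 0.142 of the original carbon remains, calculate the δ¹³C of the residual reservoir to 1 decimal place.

Rayleigh residual: δ_res = (δ₀ + 1000)·f^(α−1) − 1000
α − 1 = -0.01330
f^(α−1) = 0.142^(-0.01330) = 1.026301
δ_res = (-34.0 + 1000) × 1.026301 − 1000 = 991.406 − 1000 = -8.59 permil

-8.6 permil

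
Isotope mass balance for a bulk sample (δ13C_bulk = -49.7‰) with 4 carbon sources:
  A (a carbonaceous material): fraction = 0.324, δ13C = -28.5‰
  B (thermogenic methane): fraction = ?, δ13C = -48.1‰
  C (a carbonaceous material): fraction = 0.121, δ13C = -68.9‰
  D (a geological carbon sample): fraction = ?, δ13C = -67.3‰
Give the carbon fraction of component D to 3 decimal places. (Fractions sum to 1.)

Let f_D and f_B be the unknown fractions; fractions sum to 1 so f_D + f_B = 0.555.
Mass balance: Σ fᵢ·δᵢ = δ_bulk ⇒ f_D·(-67.3) + f_B·(-48.1) = -49.7 − (-17.571) = -32.129
Substitute f_B = 0.555 − f_D:
f_D·(-67.3 − -48.1) = -32.129 − 0.555×(-48.1) = -5.434
f_D = -5.434 / -19.2 = 0.2830

0.283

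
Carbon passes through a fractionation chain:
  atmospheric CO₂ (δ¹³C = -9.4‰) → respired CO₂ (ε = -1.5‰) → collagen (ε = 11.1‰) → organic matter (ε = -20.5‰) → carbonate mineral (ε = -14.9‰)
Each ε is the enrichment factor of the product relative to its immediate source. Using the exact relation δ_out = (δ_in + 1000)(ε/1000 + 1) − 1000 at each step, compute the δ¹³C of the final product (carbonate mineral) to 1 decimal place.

step 1: δ = (-9.40 + 1000)·(-1.5/1000 + 1) − 1000 = -10.89‰
step 2: δ = (-10.89 + 1000)·(11.1/1000 + 1) − 1000 = 0.09‰
step 3: δ = (0.09 + 1000)·(-20.5/1000 + 1) − 1000 = -20.41‰
step 4: δ = (-20.41 + 1000)·(-14.9/1000 + 1) − 1000 = -35.00‰

-35.0‰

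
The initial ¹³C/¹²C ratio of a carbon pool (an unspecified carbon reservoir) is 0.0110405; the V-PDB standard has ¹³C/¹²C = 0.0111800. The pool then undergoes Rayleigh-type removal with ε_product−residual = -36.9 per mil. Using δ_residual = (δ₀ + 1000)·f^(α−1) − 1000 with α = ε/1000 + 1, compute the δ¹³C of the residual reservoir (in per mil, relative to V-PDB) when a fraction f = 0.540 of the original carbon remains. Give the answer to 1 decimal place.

δ₀ = (0.0110405/0.0111800 − 1)×1000 = (0.987522 − 1)×1000 = -12.478 per mil
α − 1 = ε/1000 = -0.0369
f^(α−1) = 0.540^(-0.0369) = 1.022998
δ_res = (-12.478 + 1000) × 1.022998 − 1000 = 1010.233 − 1000 = 10.23 per mil

10.2 per mil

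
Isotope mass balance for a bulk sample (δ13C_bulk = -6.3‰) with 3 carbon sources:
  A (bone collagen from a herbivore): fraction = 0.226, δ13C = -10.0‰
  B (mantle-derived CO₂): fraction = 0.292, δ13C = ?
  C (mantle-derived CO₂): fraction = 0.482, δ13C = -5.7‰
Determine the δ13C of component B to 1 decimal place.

-4.4‰

Isotope mass balance: δ_bulk = Σ fᵢ·δᵢ.
-6.3 = 0.226×(-10.0) + 0.292×δ_B + 0.482×(-5.7)
0.292·δ_B = -6.3 − (-5.007) = -1.293
δ_B = -1.293 / 0.292 = -4.43‰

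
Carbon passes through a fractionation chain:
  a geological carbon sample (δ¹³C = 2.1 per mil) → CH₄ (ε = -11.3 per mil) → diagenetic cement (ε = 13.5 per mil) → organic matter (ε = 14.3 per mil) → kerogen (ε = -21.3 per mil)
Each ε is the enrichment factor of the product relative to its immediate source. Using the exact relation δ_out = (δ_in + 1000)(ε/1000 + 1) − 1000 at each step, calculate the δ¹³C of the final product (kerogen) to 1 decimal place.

-3.2 per mil

step 1: δ = (2.10 + 1000)·(-11.3/1000 + 1) − 1000 = -9.22 per mil
step 2: δ = (-9.22 + 1000)·(13.5/1000 + 1) − 1000 = 4.15 per mil
step 3: δ = (4.15 + 1000)·(14.3/1000 + 1) − 1000 = 18.51 per mil
step 4: δ = (18.51 + 1000)·(-21.3/1000 + 1) − 1000 = -3.18 per mil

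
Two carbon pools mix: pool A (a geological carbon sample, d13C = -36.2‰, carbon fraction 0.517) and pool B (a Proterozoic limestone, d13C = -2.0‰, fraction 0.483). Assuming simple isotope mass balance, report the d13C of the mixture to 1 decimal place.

δ_mix = f_A·δ_A + f_B·δ_B
δ_mix = 0.517 × (-36.2) + 0.483 × (-2.0)
δ_mix = -18.72 + -0.97 = -19.68‰

-19.7‰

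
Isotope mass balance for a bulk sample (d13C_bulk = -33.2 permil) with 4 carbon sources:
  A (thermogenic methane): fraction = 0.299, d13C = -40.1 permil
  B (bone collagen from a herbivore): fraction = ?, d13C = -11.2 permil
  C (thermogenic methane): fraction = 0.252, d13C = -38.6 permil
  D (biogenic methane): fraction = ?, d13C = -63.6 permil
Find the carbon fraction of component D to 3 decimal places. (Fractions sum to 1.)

0.123

Let f_D and f_B be the unknown fractions; fractions sum to 1 so f_D + f_B = 0.449.
Mass balance: Σ fᵢ·δᵢ = δ_bulk ⇒ f_D·(-63.6) + f_B·(-11.2) = -33.2 − (-21.717) = -11.483
Substitute f_B = 0.449 − f_D:
f_D·(-63.6 − -11.2) = -11.483 − 0.449×(-11.2) = -6.454
f_D = -6.454 / -52.4 = 0.1232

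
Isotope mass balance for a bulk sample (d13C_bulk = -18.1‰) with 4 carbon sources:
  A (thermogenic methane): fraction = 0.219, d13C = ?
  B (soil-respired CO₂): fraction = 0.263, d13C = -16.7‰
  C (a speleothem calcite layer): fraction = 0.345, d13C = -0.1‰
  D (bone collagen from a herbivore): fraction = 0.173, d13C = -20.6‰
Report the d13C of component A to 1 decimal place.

Isotope mass balance: δ_bulk = Σ fᵢ·δᵢ.
-18.1 = 0.219×δ_A + 0.263×(-16.7) + 0.345×(-0.1) + 0.173×(-20.6)
0.219·δ_A = -18.1 − (-7.990) = -10.110
δ_A = -10.110 / 0.219 = -46.16‰

-46.2‰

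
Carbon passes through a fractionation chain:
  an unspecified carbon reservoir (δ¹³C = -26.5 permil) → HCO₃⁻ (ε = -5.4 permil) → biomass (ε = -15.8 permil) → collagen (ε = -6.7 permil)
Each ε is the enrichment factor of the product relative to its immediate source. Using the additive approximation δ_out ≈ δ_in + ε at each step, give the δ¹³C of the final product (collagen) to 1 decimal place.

-54.4 permil

step 1: δ ≈ -26.5 + (-5.4) = -31.9 permil
step 2: δ ≈ -31.9 + (-15.8) = -47.7 permil
step 3: δ ≈ -47.7 + (-6.7) = -54.4 permil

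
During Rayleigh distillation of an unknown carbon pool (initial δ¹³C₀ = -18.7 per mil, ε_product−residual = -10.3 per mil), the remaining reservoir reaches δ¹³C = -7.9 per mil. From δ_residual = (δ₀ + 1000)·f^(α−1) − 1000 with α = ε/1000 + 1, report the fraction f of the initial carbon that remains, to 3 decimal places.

α − 1 = ε/1000 = -0.0103
(δ_res + 1000)/(δ₀ + 1000) = (-7.9 + 1000)/(-18.7 + 1000) = 992.1/981.3 = 1.011006
f = 1.011006^(1/-0.0103) = exp(ln(1.011006)/-0.0103) = exp(0.01095/-0.0103)
f = exp(-1.0627) = 0.3455

0.346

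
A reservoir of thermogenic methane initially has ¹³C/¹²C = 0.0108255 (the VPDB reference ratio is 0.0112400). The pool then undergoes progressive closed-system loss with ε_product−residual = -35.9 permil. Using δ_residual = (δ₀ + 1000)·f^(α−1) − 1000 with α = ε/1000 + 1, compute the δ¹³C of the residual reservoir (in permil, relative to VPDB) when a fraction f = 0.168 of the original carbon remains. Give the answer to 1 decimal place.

26.8 permil

δ₀ = (0.0108255/0.0112400 − 1)×1000 = (0.963123 − 1)×1000 = -36.877 permil
α − 1 = ε/1000 = -0.0359
f^(α−1) = 0.168^(-0.0359) = 1.066133
δ_res = (-36.877 + 1000) × 1.066133 − 1000 = 1026.817 − 1000 = 26.82 permil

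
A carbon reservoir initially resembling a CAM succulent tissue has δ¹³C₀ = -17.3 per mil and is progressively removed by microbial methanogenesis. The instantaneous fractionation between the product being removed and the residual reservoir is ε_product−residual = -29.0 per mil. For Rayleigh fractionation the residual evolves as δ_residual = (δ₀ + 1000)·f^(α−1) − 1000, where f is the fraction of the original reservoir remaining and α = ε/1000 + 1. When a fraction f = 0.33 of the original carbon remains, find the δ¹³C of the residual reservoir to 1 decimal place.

14.8 per mil

Rayleigh residual: δ_res = (δ₀ + 1000)·f^(α−1) − 1000
α = ε/1000 + 1 = 0.97100, so α − 1 = -0.02900
f^(α−1) = 0.33^(-0.02900) = 1.032674
δ_res = (-17.3 + 1000) × 1.032674 − 1000 = 1014.808 − 1000 = 14.81 per mil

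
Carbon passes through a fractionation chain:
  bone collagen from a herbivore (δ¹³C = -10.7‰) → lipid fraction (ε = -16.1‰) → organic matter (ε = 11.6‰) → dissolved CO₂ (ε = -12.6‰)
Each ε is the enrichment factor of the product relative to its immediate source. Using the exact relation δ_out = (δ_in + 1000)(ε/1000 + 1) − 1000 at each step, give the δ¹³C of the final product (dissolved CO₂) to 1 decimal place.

-27.7‰

step 1: δ = (-10.70 + 1000)·(-16.1/1000 + 1) − 1000 = -26.63‰
step 2: δ = (-26.63 + 1000)·(11.6/1000 + 1) − 1000 = -15.34‰
step 3: δ = (-15.34 + 1000)·(-12.6/1000 + 1) − 1000 = -27.74‰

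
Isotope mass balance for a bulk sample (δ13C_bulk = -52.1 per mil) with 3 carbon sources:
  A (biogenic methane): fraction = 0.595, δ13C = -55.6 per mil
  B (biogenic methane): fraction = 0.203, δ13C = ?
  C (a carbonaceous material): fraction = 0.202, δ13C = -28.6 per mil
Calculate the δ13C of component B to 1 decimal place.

-65.2 per mil

Isotope mass balance: δ_bulk = Σ fᵢ·δᵢ.
-52.1 = 0.595×(-55.6) + 0.203×δ_B + 0.202×(-28.6)
0.203·δ_B = -52.1 − (-38.859) = -13.241
δ_B = -13.241 / 0.203 = -65.23 per mil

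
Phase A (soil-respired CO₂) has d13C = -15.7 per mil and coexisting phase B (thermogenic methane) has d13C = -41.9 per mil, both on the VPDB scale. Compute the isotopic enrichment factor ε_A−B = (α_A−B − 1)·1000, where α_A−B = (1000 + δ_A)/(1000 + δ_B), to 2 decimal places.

α_A−B = (1000 + -15.7) / (1000 + -41.9) = 984.3 / 958.1 = 1.027346
ε_A−B = (1.027346 − 1) × 1000 = 27.346 per mil
(The approximation ε ≈ δ_A − δ_B would give 26.2 per mil.)

27.35 per mil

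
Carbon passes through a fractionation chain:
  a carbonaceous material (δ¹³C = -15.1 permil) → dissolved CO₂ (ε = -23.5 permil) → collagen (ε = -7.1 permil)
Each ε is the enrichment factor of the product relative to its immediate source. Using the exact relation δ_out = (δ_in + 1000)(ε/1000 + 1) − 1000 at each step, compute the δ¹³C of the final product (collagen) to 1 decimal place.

-45.1 permil

step 1: δ = (-15.10 + 1000)·(-23.5/1000 + 1) − 1000 = -38.25 permil
step 2: δ = (-38.25 + 1000)·(-7.1/1000 + 1) − 1000 = -45.07 permil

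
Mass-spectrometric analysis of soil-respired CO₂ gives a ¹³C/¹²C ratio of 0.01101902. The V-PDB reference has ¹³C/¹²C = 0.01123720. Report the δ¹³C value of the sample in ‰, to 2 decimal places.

-19.42‰

δ¹³C = (R_sample / R_standard − 1) × 1000
R_sample / R_standard = 0.01101902 / 0.01123720 = 0.980584
δ¹³C = (0.980584 − 1) × 1000 = -19.416‰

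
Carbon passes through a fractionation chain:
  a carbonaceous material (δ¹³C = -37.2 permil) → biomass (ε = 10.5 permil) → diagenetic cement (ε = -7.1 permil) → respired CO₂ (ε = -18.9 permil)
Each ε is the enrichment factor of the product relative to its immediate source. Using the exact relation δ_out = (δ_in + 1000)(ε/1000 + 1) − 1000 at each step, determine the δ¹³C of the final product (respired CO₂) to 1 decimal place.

-52.3 permil

step 1: δ = (-37.20 + 1000)·(10.5/1000 + 1) − 1000 = -27.09 permil
step 2: δ = (-27.09 + 1000)·(-7.1/1000 + 1) − 1000 = -34.00 permil
step 3: δ = (-34.00 + 1000)·(-18.9/1000 + 1) − 1000 = -52.26 permil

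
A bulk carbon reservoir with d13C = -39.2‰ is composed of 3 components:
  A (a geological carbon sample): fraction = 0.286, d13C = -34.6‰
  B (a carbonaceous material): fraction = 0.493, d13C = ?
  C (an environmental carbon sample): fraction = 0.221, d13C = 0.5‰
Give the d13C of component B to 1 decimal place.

Isotope mass balance: δ_bulk = Σ fᵢ·δᵢ.
-39.2 = 0.286×(-34.6) + 0.493×δ_B + 0.221×(0.5)
0.493·δ_B = -39.2 − (-9.785) = -29.415
δ_B = -29.415 / 0.493 = -59.67‰

-59.7‰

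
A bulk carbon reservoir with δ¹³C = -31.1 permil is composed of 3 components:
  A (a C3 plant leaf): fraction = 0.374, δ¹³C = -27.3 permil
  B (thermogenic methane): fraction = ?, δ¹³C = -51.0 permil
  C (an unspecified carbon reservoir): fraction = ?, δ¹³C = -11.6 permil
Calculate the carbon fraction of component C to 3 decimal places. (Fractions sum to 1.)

0.280

Let f_C and f_B be the unknown fractions; fractions sum to 1 so f_C + f_B = 0.626.
Mass balance: Σ fᵢ·δᵢ = δ_bulk ⇒ f_C·(-11.6) + f_B·(-51.0) = -31.1 − (-10.210) = -20.890
Substitute f_B = 0.626 − f_C:
f_C·(-11.6 − -51.0) = -20.890 − 0.626×(-51.0) = 11.036
f_C = 11.036 / 39.4 = 0.2801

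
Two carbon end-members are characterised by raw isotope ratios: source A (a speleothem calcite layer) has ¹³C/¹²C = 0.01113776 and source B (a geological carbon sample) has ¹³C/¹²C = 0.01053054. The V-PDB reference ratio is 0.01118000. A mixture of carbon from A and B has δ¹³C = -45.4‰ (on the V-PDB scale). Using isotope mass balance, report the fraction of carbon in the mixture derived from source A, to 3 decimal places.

0.234

δ_A = (0.01113776/0.01118000 − 1)×1000 = (0.996222 − 1)×1000 = -3.778‰
δ_B = (0.01053054/0.01118000 − 1)×1000 = (0.941909 − 1)×1000 = -58.091‰
f_A = (δ_mix − δ_B)/(δ_A − δ_B) = (-45.4 − (-58.091))/(-3.778 − (-58.091))
f_A = 12.691 / 54.313 = 0.2337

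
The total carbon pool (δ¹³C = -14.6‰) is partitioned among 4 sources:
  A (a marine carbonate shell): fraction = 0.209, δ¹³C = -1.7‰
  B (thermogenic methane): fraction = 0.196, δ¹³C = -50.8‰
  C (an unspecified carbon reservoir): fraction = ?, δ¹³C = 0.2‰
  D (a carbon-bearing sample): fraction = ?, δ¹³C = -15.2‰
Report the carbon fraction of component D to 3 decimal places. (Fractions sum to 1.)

Let f_D and f_C be the unknown fractions; fractions sum to 1 so f_D + f_C = 0.595.
Mass balance: Σ fᵢ·δᵢ = δ_bulk ⇒ f_D·(-15.2) + f_C·(0.2) = -14.6 − (-10.312) = -4.288
Substitute f_C = 0.595 − f_D:
f_D·(-15.2 − 0.2) = -4.288 − 0.595×(0.2) = -4.407
f_D = -4.407 / -15.4 = 0.2862

0.286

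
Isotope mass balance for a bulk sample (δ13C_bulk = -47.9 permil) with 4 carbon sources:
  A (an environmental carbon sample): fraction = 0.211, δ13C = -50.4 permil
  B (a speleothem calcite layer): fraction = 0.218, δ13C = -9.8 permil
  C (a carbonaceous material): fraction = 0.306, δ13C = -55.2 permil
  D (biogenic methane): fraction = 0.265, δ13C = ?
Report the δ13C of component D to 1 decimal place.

-68.8 permil

Isotope mass balance: δ_bulk = Σ fᵢ·δᵢ.
-47.9 = 0.211×(-50.4) + 0.218×(-9.8) + 0.306×(-55.2) + 0.265×δ_D
0.265·δ_D = -47.9 − (-29.662) = -18.238
δ_D = -18.238 / 0.265 = -68.82 permil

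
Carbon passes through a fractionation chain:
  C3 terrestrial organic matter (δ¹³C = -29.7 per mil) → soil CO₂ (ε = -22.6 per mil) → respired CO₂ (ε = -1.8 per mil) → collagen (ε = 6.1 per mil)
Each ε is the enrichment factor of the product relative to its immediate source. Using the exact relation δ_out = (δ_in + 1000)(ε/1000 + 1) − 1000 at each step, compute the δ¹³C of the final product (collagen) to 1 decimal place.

-47.6 per mil

step 1: δ = (-29.70 + 1000)·(-22.6/1000 + 1) − 1000 = -51.63 per mil
step 2: δ = (-51.63 + 1000)·(-1.8/1000 + 1) − 1000 = -53.34 per mil
step 3: δ = (-53.34 + 1000)·(6.1/1000 + 1) − 1000 = -47.56 per mil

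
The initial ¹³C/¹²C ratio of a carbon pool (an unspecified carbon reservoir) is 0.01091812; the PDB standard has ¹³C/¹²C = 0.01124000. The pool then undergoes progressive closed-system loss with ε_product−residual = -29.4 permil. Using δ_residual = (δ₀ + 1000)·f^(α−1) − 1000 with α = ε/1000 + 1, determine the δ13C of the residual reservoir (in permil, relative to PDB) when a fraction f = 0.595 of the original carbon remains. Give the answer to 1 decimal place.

-13.7 permil

δ₀ = (0.01091812/0.01124000 − 1)×1000 = (0.971363 − 1)×1000 = -28.637 permil
α − 1 = ε/1000 = -0.0294
f^(α−1) = 0.595^(-0.0294) = 1.015381
δ_res = (-28.637 + 1000) × 1.015381 − 1000 = 986.304 − 1000 = -13.70 permil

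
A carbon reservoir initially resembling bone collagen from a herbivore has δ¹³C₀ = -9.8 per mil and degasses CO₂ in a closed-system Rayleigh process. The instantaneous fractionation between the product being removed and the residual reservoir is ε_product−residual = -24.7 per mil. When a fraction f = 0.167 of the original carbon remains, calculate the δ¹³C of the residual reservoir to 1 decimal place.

Rayleigh residual: δ_res = (δ₀ + 1000)·f^(α−1) − 1000
α = ε/1000 + 1 = 0.97530, so α − 1 = -0.02470
f^(α−1) = 0.167^(-0.02470) = 1.045199
δ_res = (-9.8 + 1000) × 1.045199 − 1000 = 1034.956 − 1000 = 34.96 per mil

35.0 per mil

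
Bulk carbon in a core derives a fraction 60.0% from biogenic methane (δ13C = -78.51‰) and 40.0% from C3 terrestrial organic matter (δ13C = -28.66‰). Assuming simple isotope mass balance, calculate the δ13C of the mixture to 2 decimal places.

-58.57‰

δ_mix = f_A·δ_A + f_B·δ_B
δ_mix = 0.600 × (-78.51) + 0.400 × (-28.66)
δ_mix = -47.106 + -11.464 = -58.570‰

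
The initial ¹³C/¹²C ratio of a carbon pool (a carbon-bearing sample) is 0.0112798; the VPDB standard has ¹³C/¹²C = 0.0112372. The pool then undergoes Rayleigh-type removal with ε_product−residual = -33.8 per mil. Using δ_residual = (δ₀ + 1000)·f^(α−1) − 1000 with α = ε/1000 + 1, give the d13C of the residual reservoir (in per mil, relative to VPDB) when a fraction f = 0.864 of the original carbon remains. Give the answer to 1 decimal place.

δ₀ = (0.0112798/0.0112372 − 1)×1000 = (1.003791 − 1)×1000 = 3.791 per mil
α − 1 = ε/1000 = -0.0338
f^(α−1) = 0.864^(-0.0338) = 1.004953
δ_res = (3.791 + 1000) × 1.004953 − 1000 = 1008.763 − 1000 = 8.76 per mil

8.8 per mil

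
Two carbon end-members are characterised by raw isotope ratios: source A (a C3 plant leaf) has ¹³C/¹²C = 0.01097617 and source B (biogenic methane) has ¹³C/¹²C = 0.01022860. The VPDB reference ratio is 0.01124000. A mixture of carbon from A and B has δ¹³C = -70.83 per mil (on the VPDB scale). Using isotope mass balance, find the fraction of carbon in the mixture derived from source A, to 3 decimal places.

δ_A = (0.01097617/0.01124000 − 1)×1000 = (0.976528 − 1)×1000 = -23.472 per mil
δ_B = (0.01022860/0.01124000 − 1)×1000 = (0.910018 − 1)×1000 = -89.982 per mil
f_A = (δ_mix − δ_B)/(δ_A − δ_B) = (-70.83 − (-89.982))/(-23.472 − (-89.982))
f_A = 19.152 / 66.510 = 0.2880

0.288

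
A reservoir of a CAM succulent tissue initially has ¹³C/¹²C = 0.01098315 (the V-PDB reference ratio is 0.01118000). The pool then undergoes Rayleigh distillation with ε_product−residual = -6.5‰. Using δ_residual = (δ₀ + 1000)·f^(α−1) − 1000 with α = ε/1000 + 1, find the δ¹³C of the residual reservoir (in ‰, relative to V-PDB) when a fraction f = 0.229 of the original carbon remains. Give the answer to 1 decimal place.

δ₀ = (0.01098315/0.01118000 − 1)×1000 = (0.982393 − 1)×1000 = -17.607‰
α − 1 = ε/1000 = -0.0065
f^(α−1) = 0.229^(-0.0065) = 1.009627
δ_res = (-17.607 + 1000) × 1.009627 − 1000 = 991.850 − 1000 = -8.15‰

-8.1‰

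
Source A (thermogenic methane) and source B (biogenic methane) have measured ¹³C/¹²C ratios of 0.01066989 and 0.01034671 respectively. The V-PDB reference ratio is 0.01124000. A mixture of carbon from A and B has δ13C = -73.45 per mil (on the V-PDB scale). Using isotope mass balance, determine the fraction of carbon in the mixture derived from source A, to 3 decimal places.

δ_A = (0.01066989/0.01124000 − 1)×1000 = (0.949278 − 1)×1000 = -50.722 per mil
δ_B = (0.01034671/0.01124000 − 1)×1000 = (0.920526 − 1)×1000 = -79.474 per mil
f_A = (δ_mix − δ_B)/(δ_A − δ_B) = (-73.45 − (-79.474))/(-50.722 − (-79.474))
f_A = 6.024 / 28.753 = 0.2095

0.210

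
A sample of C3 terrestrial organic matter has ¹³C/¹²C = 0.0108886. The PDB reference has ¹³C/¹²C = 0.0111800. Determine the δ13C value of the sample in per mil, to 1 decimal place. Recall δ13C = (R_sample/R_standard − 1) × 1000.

δ13C = (R_sample / R_standard − 1) × 1000
R_sample / R_standard = 0.0108886 / 0.0111800 = 0.973936
δ13C = (0.973936 − 1) × 1000 = -26.06 per mil

-26.1 per mil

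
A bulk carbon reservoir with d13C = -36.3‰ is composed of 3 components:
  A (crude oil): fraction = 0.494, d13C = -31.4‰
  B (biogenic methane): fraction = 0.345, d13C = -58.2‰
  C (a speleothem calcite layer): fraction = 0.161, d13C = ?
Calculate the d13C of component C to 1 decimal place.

-4.4‰

Isotope mass balance: δ_bulk = Σ fᵢ·δᵢ.
-36.3 = 0.494×(-31.4) + 0.345×(-58.2) + 0.161×δ_C
0.161·δ_C = -36.3 − (-35.591) = -0.709
δ_C = -0.709 / 0.161 = -4.41‰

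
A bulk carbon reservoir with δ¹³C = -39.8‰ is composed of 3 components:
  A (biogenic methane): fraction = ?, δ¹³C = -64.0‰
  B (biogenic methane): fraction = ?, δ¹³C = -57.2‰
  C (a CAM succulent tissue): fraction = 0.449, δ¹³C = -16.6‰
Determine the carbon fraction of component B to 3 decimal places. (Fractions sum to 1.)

0.429

Let f_B and f_A be the unknown fractions; fractions sum to 1 so f_B + f_A = 0.551.
Mass balance: Σ fᵢ·δᵢ = δ_bulk ⇒ f_B·(-57.2) + f_A·(-64.0) = -39.8 − (-7.453) = -32.347
Substitute f_A = 0.551 − f_B:
f_B·(-57.2 − -64.0) = -32.347 − 0.551×(-64.0) = 2.917
f_B = 2.917 / 6.8 = 0.4290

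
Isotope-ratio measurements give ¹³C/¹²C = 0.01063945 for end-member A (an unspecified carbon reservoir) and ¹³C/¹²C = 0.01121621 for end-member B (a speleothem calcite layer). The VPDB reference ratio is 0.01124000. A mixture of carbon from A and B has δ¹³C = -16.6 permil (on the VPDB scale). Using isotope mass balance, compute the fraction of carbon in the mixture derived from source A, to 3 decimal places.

0.282

δ_A = (0.01063945/0.01124000 − 1)×1000 = (0.946570 − 1)×1000 = -53.430 permil
δ_B = (0.01121621/0.01124000 − 1)×1000 = (0.997883 − 1)×1000 = -2.117 permil
f_A = (δ_mix − δ_B)/(δ_A − δ_B) = (-16.6 − (-2.117))/(-53.430 − (-2.117))
f_A = -14.483 / -51.313 = 0.2823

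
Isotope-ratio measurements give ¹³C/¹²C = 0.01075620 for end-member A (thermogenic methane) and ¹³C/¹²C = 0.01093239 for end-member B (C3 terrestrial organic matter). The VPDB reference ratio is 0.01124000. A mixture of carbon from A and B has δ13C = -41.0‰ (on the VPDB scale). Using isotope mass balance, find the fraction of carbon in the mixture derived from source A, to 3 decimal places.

0.870

δ_A = (0.01075620/0.01124000 − 1)×1000 = (0.956957 − 1)×1000 = -43.043‰
δ_B = (0.01093239/0.01124000 − 1)×1000 = (0.972633 − 1)×1000 = -27.367‰
f_A = (δ_mix − δ_B)/(δ_A − δ_B) = (-41.0 − (-27.367))/(-43.043 − (-27.367))
f_A = -13.633 / -15.675 = 0.8697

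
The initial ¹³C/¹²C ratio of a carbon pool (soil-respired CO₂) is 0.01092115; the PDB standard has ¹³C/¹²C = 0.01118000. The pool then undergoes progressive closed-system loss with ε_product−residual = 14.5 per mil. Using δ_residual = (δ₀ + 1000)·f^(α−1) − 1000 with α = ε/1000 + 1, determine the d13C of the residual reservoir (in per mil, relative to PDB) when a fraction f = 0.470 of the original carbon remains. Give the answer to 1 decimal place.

-33.8 per mil

δ₀ = (0.01092115/0.01118000 − 1)×1000 = (0.976847 − 1)×1000 = -23.153 per mil
α − 1 = ε/1000 = 0.0145
f^(α−1) = 0.470^(0.0145) = 0.989112
δ_res = (-23.153 + 1000) × 0.989112 − 1000 = 966.211 − 1000 = -33.79 per mil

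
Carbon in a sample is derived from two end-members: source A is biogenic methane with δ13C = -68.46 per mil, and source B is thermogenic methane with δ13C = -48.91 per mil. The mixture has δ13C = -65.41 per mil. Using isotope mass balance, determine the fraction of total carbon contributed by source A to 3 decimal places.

0.844

δ_mix = f_A·δ_A + (1 − f_A)·δ_B  ⇒  f_A = (δ_mix − δ_B)/(δ_A − δ_B)
f_A = (-65.41 − (-48.91)) / (-68.46 − (-48.91))
f_A = -16.50 / -19.55 = 0.8440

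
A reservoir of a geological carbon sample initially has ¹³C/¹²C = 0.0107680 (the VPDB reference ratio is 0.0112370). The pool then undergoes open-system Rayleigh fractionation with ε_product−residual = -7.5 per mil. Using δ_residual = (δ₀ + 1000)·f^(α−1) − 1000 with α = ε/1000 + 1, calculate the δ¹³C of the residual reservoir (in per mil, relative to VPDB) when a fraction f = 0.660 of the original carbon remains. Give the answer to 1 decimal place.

-38.7 per mil

δ₀ = (0.0107680/0.0112370 − 1)×1000 = (0.958263 − 1)×1000 = -41.737 per mil
α − 1 = ε/1000 = -0.0075
f^(α−1) = 0.660^(-0.0075) = 1.003121
δ_res = (-41.737 + 1000) × 1.003121 − 1000 = 961.254 − 1000 = -38.75 per mil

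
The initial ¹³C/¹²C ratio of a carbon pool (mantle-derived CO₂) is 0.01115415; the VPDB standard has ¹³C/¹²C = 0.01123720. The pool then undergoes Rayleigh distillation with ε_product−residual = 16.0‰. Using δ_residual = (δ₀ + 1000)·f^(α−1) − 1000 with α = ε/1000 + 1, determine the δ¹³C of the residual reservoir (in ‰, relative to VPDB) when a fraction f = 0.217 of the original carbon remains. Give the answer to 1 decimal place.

-31.4‰

δ₀ = (0.01115415/0.01123720 − 1)×1000 = (0.992609 − 1)×1000 = -7.391‰
α − 1 = ε/1000 = 0.0160
f^(α−1) = 0.217^(0.0160) = 0.975851
δ_res = (-7.391 + 1000) × 0.975851 − 1000 = 968.638 − 1000 = -31.36‰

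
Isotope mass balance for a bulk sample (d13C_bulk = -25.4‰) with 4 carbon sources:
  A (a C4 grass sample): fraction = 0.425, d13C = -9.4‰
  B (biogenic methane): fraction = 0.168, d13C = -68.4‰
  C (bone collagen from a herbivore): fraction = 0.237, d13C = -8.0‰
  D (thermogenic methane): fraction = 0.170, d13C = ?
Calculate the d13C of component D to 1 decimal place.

Isotope mass balance: δ_bulk = Σ fᵢ·δᵢ.
-25.4 = 0.425×(-9.4) + 0.168×(-68.4) + 0.237×(-8.0) + 0.170×δ_D
0.170·δ_D = -25.4 − (-17.382) = -8.018
δ_D = -8.018 / 0.170 = -47.16‰

-47.2‰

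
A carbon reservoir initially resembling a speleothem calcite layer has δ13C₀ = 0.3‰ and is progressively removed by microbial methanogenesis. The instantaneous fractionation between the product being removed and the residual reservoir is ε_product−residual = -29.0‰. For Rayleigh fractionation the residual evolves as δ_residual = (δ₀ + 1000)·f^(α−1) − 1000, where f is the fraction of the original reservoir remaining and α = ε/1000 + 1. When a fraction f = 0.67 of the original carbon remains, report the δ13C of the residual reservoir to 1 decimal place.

12.0‰

Rayleigh residual: δ_res = (δ₀ + 1000)·f^(α−1) − 1000
α = ε/1000 + 1 = 0.97100, so α − 1 = -0.02900
f^(α−1) = 0.67^(-0.02900) = 1.011682
δ_res = (0.3 + 1000) × 1.011682 − 1000 = 1011.985 − 1000 = 11.99‰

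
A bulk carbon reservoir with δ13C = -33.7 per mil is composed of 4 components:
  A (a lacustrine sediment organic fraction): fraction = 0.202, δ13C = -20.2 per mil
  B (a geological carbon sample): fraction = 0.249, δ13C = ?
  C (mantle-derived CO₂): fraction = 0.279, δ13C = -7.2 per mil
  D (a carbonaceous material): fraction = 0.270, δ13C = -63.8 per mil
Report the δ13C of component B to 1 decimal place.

Isotope mass balance: δ_bulk = Σ fᵢ·δᵢ.
-33.7 = 0.202×(-20.2) + 0.249×δ_B + 0.279×(-7.2) + 0.270×(-63.8)
0.249·δ_B = -33.7 − (-23.315) = -10.385
δ_B = -10.385 / 0.249 = -41.71 per mil

-41.7 per mil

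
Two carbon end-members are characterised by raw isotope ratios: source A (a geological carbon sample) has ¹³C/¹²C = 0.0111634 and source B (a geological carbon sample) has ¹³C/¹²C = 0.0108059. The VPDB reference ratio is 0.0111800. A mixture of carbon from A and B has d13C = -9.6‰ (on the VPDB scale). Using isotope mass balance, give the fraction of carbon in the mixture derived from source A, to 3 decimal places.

0.746

δ_A = (0.0111634/0.0111800 − 1)×1000 = (0.998515 − 1)×1000 = -1.485‰
δ_B = (0.0108059/0.0111800 − 1)×1000 = (0.966538 − 1)×1000 = -33.462‰
f_A = (δ_mix − δ_B)/(δ_A − δ_B) = (-9.6 − (-33.462))/(-1.485 − (-33.462))
f_A = 23.862 / 31.977 = 0.7462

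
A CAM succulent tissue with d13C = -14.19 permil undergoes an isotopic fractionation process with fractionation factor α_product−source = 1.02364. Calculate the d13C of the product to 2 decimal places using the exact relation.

9.11 permil

δ_product = (δ_source + 1000)·α − 1000
δ_product = (-14.19 + 1000) × 1.02364 − 1000
δ_product = 1009.115 − 1000 = 9.115 permil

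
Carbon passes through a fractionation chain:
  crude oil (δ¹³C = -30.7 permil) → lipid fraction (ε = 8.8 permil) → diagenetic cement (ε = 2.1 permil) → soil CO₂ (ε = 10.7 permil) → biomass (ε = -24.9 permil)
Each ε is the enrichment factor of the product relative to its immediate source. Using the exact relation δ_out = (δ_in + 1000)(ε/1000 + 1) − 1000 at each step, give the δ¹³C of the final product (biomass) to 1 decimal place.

step 1: δ = (-30.70 + 1000)·(8.8/1000 + 1) − 1000 = -22.17 permil
step 2: δ = (-22.17 + 1000)·(2.1/1000 + 1) − 1000 = -20.12 permil
step 3: δ = (-20.12 + 1000)·(10.7/1000 + 1) − 1000 = -9.63 permil
step 4: δ = (-9.63 + 1000)·(-24.9/1000 + 1) − 1000 = -34.29 permil

-34.3 permil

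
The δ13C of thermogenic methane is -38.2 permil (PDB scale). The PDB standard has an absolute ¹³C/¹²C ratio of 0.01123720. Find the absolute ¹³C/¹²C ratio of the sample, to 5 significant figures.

R_sample = R_standard × (δ13C/1000 + 1)
R_sample = 0.01123720 × (-38.2/1000 + 1) = 0.01123720 × 0.961800
R_sample = 0.0108079

0.010808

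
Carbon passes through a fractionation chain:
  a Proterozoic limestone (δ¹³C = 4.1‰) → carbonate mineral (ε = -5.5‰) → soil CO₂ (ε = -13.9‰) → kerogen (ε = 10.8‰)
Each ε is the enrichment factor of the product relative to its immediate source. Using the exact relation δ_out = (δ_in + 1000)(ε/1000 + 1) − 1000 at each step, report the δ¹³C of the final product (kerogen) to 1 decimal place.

-4.7‰

step 1: δ = (4.10 + 1000)·(-5.5/1000 + 1) − 1000 = -1.42‰
step 2: δ = (-1.42 + 1000)·(-13.9/1000 + 1) − 1000 = -15.30‰
step 3: δ = (-15.30 + 1000)·(10.8/1000 + 1) − 1000 = -4.67‰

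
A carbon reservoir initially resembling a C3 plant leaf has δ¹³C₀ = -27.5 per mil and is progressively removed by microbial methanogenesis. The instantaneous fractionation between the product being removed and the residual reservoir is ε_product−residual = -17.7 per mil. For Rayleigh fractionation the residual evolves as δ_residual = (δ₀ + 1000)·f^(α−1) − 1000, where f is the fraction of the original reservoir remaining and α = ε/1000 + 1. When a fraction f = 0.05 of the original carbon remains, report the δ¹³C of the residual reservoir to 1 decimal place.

25.5 per mil

Rayleigh residual: δ_res = (δ₀ + 1000)·f^(α−1) − 1000
α = ε/1000 + 1 = 0.98230, so α − 1 = -0.01770
f^(α−1) = 0.05^(-0.01770) = 1.054455
δ_res = (-27.5 + 1000) × 1.054455 − 1000 = 1025.458 − 1000 = 25.46 per mil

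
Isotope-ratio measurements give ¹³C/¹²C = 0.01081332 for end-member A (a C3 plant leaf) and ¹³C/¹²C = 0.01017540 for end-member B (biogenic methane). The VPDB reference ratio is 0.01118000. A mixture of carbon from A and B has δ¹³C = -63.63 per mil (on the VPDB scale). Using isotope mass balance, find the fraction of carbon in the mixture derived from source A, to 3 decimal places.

0.460

δ_A = (0.01081332/0.01118000 − 1)×1000 = (0.967202 − 1)×1000 = -32.798 per mil
δ_B = (0.01017540/0.01118000 − 1)×1000 = (0.910143 − 1)×1000 = -89.857 per mil
f_A = (δ_mix − δ_B)/(δ_A − δ_B) = (-63.63 − (-89.857))/(-32.798 − (-89.857))
f_A = 26.227 / 57.059 = 0.4596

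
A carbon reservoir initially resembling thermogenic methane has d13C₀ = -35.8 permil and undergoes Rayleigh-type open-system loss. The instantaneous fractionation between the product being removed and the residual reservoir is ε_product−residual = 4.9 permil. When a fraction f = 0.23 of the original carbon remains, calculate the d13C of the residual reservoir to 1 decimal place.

-42.7 permil

Rayleigh residual: δ_res = (δ₀ + 1000)·f^(α−1) − 1000
α = ε/1000 + 1 = 1.00490, so α − 1 = 0.00490
f^(α−1) = 0.23^(0.00490) = 0.992824
δ_res = (-35.8 + 1000) × 0.992824 − 1000 = 957.281 − 1000 = -42.72 permil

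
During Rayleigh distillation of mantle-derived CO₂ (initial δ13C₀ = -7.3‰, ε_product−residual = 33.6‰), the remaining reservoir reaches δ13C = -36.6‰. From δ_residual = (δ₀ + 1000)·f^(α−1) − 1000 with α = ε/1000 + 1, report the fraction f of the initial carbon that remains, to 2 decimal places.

0.41

α − 1 = ε/1000 = 0.0336
(δ_res + 1000)/(δ₀ + 1000) = (-36.6 + 1000)/(-7.3 + 1000) = 963.4/992.7 = 0.970485
f = 0.970485^(1/0.0336) = exp(ln(0.970485)/0.0336) = exp(-0.02996/0.0336)
f = exp(-0.8917) = 0.4100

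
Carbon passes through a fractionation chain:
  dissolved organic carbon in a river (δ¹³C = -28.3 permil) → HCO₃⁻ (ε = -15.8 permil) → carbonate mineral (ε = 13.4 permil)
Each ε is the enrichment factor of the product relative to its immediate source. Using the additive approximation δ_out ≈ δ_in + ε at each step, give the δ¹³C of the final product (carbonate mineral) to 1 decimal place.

step 1: δ ≈ -28.3 + (-15.8) = -44.1 permil
step 2: δ ≈ -44.1 + (13.4) = -30.7 permil

-30.7 permil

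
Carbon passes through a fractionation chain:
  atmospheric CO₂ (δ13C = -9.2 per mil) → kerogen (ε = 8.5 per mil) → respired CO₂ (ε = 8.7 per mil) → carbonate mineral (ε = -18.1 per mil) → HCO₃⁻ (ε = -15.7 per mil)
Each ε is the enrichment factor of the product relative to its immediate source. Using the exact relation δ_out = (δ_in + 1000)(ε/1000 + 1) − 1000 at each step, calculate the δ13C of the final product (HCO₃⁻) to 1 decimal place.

step 1: δ = (-9.20 + 1000)·(8.5/1000 + 1) − 1000 = -0.78 per mil
step 2: δ = (-0.78 + 1000)·(8.7/1000 + 1) − 1000 = 7.92 per mil
step 3: δ = (7.92 + 1000)·(-18.1/1000 + 1) − 1000 = -10.33 per mil
step 4: δ = (-10.33 + 1000)·(-15.7/1000 + 1) − 1000 = -25.87 per mil

-25.9 per mil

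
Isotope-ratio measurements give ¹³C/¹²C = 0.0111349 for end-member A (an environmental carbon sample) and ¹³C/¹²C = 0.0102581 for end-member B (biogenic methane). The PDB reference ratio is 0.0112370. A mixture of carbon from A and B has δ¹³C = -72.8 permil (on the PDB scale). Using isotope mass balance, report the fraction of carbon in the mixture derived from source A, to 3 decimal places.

0.183

δ_A = (0.0111349/0.0112370 − 1)×1000 = (0.990914 − 1)×1000 = -9.086 permil
δ_B = (0.0102581/0.0112370 − 1)×1000 = (0.912886 − 1)×1000 = -87.114 permil
f_A = (δ_mix − δ_B)/(δ_A − δ_B) = (-72.8 − (-87.114))/(-9.086 − (-87.114))
f_A = 14.314 / 78.028 = 0.1834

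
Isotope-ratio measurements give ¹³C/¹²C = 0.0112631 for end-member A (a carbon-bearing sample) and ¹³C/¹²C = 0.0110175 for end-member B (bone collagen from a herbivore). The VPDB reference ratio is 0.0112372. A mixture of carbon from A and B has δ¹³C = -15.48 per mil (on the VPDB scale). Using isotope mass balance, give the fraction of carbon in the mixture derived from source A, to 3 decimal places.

δ_A = (0.0112631/0.0112372 − 1)×1000 = (1.002305 − 1)×1000 = 2.305 per mil
δ_B = (0.0110175/0.0112372 − 1)×1000 = (0.980449 − 1)×1000 = -19.551 per mil
f_A = (δ_mix − δ_B)/(δ_A − δ_B) = (-15.48 − (-19.551))/(2.305 − (-19.551))
f_A = 4.071 / 21.856 = 0.1863

0.186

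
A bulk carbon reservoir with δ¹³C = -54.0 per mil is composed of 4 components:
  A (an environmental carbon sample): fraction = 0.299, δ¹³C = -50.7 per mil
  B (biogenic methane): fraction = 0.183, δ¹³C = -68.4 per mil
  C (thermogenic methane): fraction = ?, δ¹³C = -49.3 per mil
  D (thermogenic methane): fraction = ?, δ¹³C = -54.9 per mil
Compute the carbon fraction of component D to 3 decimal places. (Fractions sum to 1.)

Let f_D and f_C be the unknown fractions; fractions sum to 1 so f_D + f_C = 0.518.
Mass balance: Σ fᵢ·δᵢ = δ_bulk ⇒ f_D·(-54.9) + f_C·(-49.3) = -54.0 − (-27.677) = -26.323
Substitute f_C = 0.518 − f_D:
f_D·(-54.9 − -49.3) = -26.323 − 0.518×(-49.3) = -0.786
f_D = -0.786 / -5.6 = 0.1404

0.140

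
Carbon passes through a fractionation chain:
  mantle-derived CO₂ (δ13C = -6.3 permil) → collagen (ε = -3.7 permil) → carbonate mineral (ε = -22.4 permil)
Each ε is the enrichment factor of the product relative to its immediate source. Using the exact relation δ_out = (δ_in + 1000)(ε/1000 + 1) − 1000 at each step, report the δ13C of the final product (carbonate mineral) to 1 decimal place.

step 1: δ = (-6.30 + 1000)·(-3.7/1000 + 1) − 1000 = -9.98 permil
step 2: δ = (-9.98 + 1000)·(-22.4/1000 + 1) − 1000 = -32.15 permil

-32.2 permil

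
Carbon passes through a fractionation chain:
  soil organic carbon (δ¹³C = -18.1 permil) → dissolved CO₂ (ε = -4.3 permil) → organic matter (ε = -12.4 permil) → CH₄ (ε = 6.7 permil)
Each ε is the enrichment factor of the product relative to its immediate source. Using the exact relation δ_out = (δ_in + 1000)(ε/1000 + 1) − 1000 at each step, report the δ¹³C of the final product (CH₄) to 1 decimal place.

-28.0 permil

step 1: δ = (-18.10 + 1000)·(-4.3/1000 + 1) − 1000 = -22.32 permil
step 2: δ = (-22.32 + 1000)·(-12.4/1000 + 1) − 1000 = -34.45 permil
step 3: δ = (-34.45 + 1000)·(6.7/1000 + 1) − 1000 = -27.98 permil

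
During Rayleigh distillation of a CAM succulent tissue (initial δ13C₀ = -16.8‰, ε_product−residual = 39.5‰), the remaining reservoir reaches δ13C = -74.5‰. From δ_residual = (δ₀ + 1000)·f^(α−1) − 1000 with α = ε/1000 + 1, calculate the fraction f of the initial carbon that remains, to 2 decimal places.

α − 1 = ε/1000 = 0.0395
(δ_res + 1000)/(δ₀ + 1000) = (-74.5 + 1000)/(-16.8 + 1000) = 925.5/983.2 = 0.941314
f = 0.941314^(1/0.0395) = exp(ln(0.941314)/0.0395) = exp(-0.06048/0.0395)
f = exp(-1.5311) = 0.2163

0.22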